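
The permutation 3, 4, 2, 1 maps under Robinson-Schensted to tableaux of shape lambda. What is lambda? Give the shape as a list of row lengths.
[2, 1, 1]

Row-insert each entry into an empty tableau.

After inserting 3: P = [[3]].
After inserting 4: P = [[3, 4]].
After inserting 2: P = [[2, 4], [3]].
After inserting 1: P = [[1, 4], [2], [3]].

The final insertion tableau P = [[1, 4], [2], [3]] has shape [2, 1, 1].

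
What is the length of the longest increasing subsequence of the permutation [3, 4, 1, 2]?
2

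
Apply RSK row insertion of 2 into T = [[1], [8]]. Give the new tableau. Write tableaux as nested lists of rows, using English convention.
2 is larger than every entry of row 1, so it is appended to row 1. The new tableau is [[1, 2], [8]].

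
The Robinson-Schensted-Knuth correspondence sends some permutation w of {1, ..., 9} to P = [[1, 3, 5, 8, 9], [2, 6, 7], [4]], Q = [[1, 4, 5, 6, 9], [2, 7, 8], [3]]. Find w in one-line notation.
Reverse the RSK construction: for i from n down to 1, find the cell of Q containing i, remove the entry at that cell from P, and reverse-bump it up through P; the value ejected from row 1 is w(i).

Step i=9: Q has 9 at row 1, column 5; remove that cell from P, ejecting 9. So w(9) = 9. P is now [[1, 3, 5, 8], [2, 6, 7], [4]].
Step i=8: Q has 8 at row 2, column 3; remove 7 from row 2 of P and reverse-bump: 7 enters row 1 and ejects 5. So w(8) = 5. P is now [[1, 3, 7, 8], [2, 6], [4]].
Step i=7: Q has 7 at row 2, column 2; remove 6 from row 2 of P and reverse-bump: 6 enters row 1 and ejects 3. So w(7) = 3. P is now [[1, 6, 7, 8], [2], [4]].
Step i=6: Q has 6 at row 1, column 4; remove that cell from P, ejecting 8. So w(6) = 8. P is now [[1, 6, 7], [2], [4]].
Step i=5: Q has 5 at row 1, column 3; remove that cell from P, ejecting 7. So w(5) = 7. P is now [[1, 6], [2], [4]].
Step i=4: Q has 4 at row 1, column 2; remove that cell from P, ejecting 6. So w(4) = 6. P is now [[1], [2], [4]].
Step i=3: Q has 3 at row 3, column 1; remove 4 from row 3 of P and reverse-bump: 4 enters row 2 and ejects 2; 2 enters row 1 and ejects 1. So w(3) = 1. P is now [[2], [4]].
Step i=2: Q has 2 at row 2, column 1; remove 4 from row 2 of P and reverse-bump: 4 enters row 1 and ejects 2. So w(2) = 2. P is now [[4]].
Step i=1: Q has 1 at row 1, column 1; remove that cell from P, ejecting 4. So w(1) = 4. P is now [].

So w = 4 2 1 6 7 8 3 5 9.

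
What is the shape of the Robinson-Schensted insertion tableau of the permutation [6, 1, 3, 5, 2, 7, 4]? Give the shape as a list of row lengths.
RSK row insertion gives P = [[1, 2, 4, 7], [3, 5], [6]], which has shape [4, 2, 1].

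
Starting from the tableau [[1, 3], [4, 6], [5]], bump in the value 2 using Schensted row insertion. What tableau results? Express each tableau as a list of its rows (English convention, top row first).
In row 1, 2 replaces 3 (the leftmost entry greater than 2); 3 is bumped to row 2. In row 2, 3 replaces 4 (the leftmost entry greater than 3); 4 is bumped to row 3. In row 3, 4 replaces 5 (the leftmost entry greater than 4); 5 is bumped to row 4. 5 starts a new row 4. The new tableau is [[1, 2], [3, 6], [4], [5]].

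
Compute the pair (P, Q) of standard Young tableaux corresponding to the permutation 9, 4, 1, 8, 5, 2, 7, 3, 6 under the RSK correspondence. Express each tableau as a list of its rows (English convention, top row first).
P = [[1, 2, 3, 6], [4, 5, 7], [8], [9]], Q = [[1, 4, 7, 9], [2, 5, 8], [3], [6]]

Insert each entry of the permutation into P by Schensted row insertion, recording in Q the position of each new cell.

Insert 9: appended to row 1. P = [[9]].
Insert 4: 4 bumps 9 from row 1; 9 starts row 2. P = [[4], [9]].
Insert 1: 1 bumps 4 from row 1; 4 bumps 9 from row 2; 9 starts row 3. P = [[1], [4], [9]].
Insert 8: appended to row 1. P = [[1, 8], [4], [9]].
Insert 5: 5 bumps 8 from row 1; 8 appends to row 2. P = [[1, 5], [4, 8], [9]].
Insert 2: 2 bumps 5 from row 1; 5 bumps 8 from row 2; 8 bumps 9 from row 3; 9 starts row 4. P = [[1, 2], [4, 5], [8], [9]].
Insert 7: appended to row 1. P = [[1, 2, 7], [4, 5], [8], [9]].
Insert 3: 3 bumps 7 from row 1; 7 appends to row 2. P = [[1, 2, 3], [4, 5, 7], [8], [9]].
Insert 6: appended to row 1. P = [[1, 2, 3, 6], [4, 5, 7], [8], [9]].

So P = [[1, 2, 3, 6], [4, 5, 7], [8], [9]], Q = [[1, 4, 7, 9], [2, 5, 8], [3], [6]].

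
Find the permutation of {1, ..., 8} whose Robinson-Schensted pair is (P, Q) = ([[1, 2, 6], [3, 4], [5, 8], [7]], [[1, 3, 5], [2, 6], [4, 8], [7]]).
Reverse the RSK construction: for i from n down to 1, find the cell of Q containing i, remove the entry at that cell from P, and reverse-bump it up through P; the value ejected from row 1 is w(i).

Step i=8: Q has 8 at row 3, column 2; remove 8 from row 3 of P and reverse-bump: 8 enters row 2 and ejects 4; 4 enters row 1 and ejects 2. So w(8) = 2. P is now [[1, 4, 6], [3, 8], [5], [7]].
Step i=7: Q has 7 at row 4, column 1; remove 7 from row 4 of P and reverse-bump: 7 enters row 3 and ejects 5; 5 enters row 2 and ejects 3; 3 enters row 1 and ejects 1. So w(7) = 1. P is now [[3, 4, 6], [5, 8], [7]].
Step i=6: Q has 6 at row 2, column 2; remove 8 from row 2 of P and reverse-bump: 8 enters row 1 and ejects 6. So w(6) = 6. P is now [[3, 4, 8], [5], [7]].
Step i=5: Q has 5 at row 1, column 3; remove that cell from P, ejecting 8. So w(5) = 8. P is now [[3, 4], [5], [7]].
Step i=4: Q has 4 at row 3, column 1; remove 7 from row 3 of P and reverse-bump: 7 enters row 2 and ejects 5; 5 enters row 1 and ejects 4. So w(4) = 4. P is now [[3, 5], [7]].
Step i=3: Q has 3 at row 1, column 2; remove that cell from P, ejecting 5. So w(3) = 5. P is now [[3], [7]].
Step i=2: Q has 2 at row 2, column 1; remove 7 from row 2 of P and reverse-bump: 7 enters row 1 and ejects 3. So w(2) = 3. P is now [[7]].
Step i=1: Q has 1 at row 1, column 1; remove that cell from P, ejecting 7. So w(1) = 7. P is now [].

So w = 7 3 5 4 8 6 1 2.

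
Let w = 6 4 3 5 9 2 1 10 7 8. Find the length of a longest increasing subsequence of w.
4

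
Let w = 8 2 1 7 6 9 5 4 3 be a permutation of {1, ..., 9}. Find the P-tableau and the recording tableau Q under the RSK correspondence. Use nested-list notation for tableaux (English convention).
P = [[1, 3, 9], [2, 4], [5], [6], [7], [8]], Q = [[1, 4, 6], [2, 5], [3], [7], [8], [9]]

Insert each entry of the permutation into P by Schensted row insertion, recording in Q the position of each new cell.

Insert 8: appended to row 1. P = [[8]], Q = [[1]].
Insert 2: 2 bumps 8 from row 1; 8 starts row 2. P = [[2], [8]], Q = [[1], [2]].
Insert 1: 1 bumps 2 from row 1; 2 bumps 8 from row 2; 8 starts row 3. P = [[1], [2], [8]], Q = [[1], [2], [3]].
Insert 7: appended to row 1. P = [[1, 7], [2], [8]], Q = [[1, 4], [2], [3]].
Insert 6: 6 bumps 7 from row 1; 7 appends to row 2. P = [[1, 6], [2, 7], [8]], Q = [[1, 4], [2, 5], [3]].
Insert 9: appended to row 1. P = [[1, 6, 9], [2, 7], [8]], Q = [[1, 4, 6], [2, 5], [3]].
Insert 5: 5 bumps 6 from row 1; 6 bumps 7 from row 2; 7 bumps 8 from row 3; 8 starts row 4. P = [[1, 5, 9], [2, 6], [7], [8]], Q = [[1, 4, 6], [2, 5], [3], [7]].
Insert 4: 4 bumps 5 from row 1; 5 bumps 6 from row 2; 6 bumps 7 from row 3; 7 bumps 8 from row 4; 8 starts row 5. P = [[1, 4, 9], [2, 5], [6], [7], [8]], Q = [[1, 4, 6], [2, 5], [3], [7], [8]].
Insert 3: 3 bumps 4 from row 1; 4 bumps 5 from row 2; 5 bumps 6 from row 3; 6 bumps 7 from row 4; 7 bumps 8 from row 5; 8 starts row 6. P = [[1, 3, 9], [2, 4], [5], [6], [7], [8]], Q = [[1, 4, 6], [2, 5], [3], [7], [8], [9]].

So P = [[1, 3, 9], [2, 4], [5], [6], [7], [8]], Q = [[1, 4, 6], [2, 5], [3], [7], [8], [9]].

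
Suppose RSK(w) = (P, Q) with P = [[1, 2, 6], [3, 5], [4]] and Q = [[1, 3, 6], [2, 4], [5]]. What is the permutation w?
4 1 5 3 2 6

Reverse the RSK construction: for i from n down to 1, find the cell of Q containing i, remove the entry at that cell from P, and reverse-bump it up through P; the value ejected from row 1 is w(i).

Step i=6: Q has 6 at row 1, column 3; remove that cell from P, ejecting 6. So w(6) = 6. P is now [[1, 2], [3, 5], [4]].
Step i=5: Q has 5 at row 3, column 1; remove 4 from row 3 of P and reverse-bump: 4 enters row 2 and ejects 3; 3 enters row 1 and ejects 2. So w(5) = 2. P is now [[1, 3], [4, 5]].
Step i=4: Q has 4 at row 2, column 2; remove 5 from row 2 of P and reverse-bump: 5 enters row 1 and ejects 3. So w(4) = 3. P is now [[1, 5], [4]].
Step i=3: Q has 3 at row 1, column 2; remove that cell from P, ejecting 5. So w(3) = 5. P is now [[1], [4]].
Step i=2: Q has 2 at row 2, column 1; remove 4 from row 2 of P and reverse-bump: 4 enters row 1 and ejects 1. So w(2) = 1. P is now [[4]].
Step i=1: Q has 1 at row 1, column 1; remove that cell from P, ejecting 4. So w(1) = 4. P is now [].

So w = 4 1 5 3 2 6.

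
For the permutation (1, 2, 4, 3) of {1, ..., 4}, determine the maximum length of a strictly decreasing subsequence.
2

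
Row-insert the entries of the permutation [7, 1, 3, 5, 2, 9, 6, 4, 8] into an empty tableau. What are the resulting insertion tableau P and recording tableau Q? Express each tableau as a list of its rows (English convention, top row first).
P = [[1, 2, 4, 6, 8], [3, 5], [7, 9]], Q = [[1, 3, 4, 6, 9], [2, 7], [5, 8]]

Insert each entry of the permutation into P by Schensted row insertion, recording in Q the position of each new cell.

Insert 7: appended to row 1. P = [[7]], Q = [[1]].
Insert 1: 1 bumps 7 from row 1; 7 starts row 2. P = [[1], [7]], Q = [[1], [2]].
Insert 3: appended to row 1. P = [[1, 3], [7]], Q = [[1, 3], [2]].
Insert 5: appended to row 1. P = [[1, 3, 5], [7]], Q = [[1, 3, 4], [2]].
Insert 2: 2 bumps 3 from row 1; 3 bumps 7 from row 2; 7 starts row 3. P = [[1, 2, 5], [3], [7]], Q = [[1, 3, 4], [2], [5]].
Insert 9: appended to row 1. P = [[1, 2, 5, 9], [3], [7]], Q = [[1, 3, 4, 6], [2], [5]].
Insert 6: 6 bumps 9 from row 1; 9 appends to row 2. P = [[1, 2, 5, 6], [3, 9], [7]], Q = [[1, 3, 4, 6], [2, 7], [5]].
Insert 4: 4 bumps 5 from row 1; 5 bumps 9 from row 2; 9 appends to row 3. P = [[1, 2, 4, 6], [3, 5], [7, 9]], Q = [[1, 3, 4, 6], [2, 7], [5, 8]].
Insert 8: appended to row 1. P = [[1, 2, 4, 6, 8], [3, 5], [7, 9]], Q = [[1, 3, 4, 6, 9], [2, 7], [5, 8]].

So P = [[1, 2, 4, 6, 8], [3, 5], [7, 9]], Q = [[1, 3, 4, 6, 9], [2, 7], [5, 8]].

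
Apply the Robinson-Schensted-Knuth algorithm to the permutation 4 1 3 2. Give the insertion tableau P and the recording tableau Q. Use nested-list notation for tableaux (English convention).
P = [[1, 2], [3], [4]], Q = [[1, 3], [2], [4]]

Insert each entry of the permutation into P by Schensted row insertion, recording in Q the position of each new cell.

After inserting 4: P = [[4]].
After inserting 1: P = [[1], [4]].
After inserting 3: P = [[1, 3], [4]].
After inserting 2: P = [[1, 2], [3], [4]].

So P = [[1, 2], [3], [4]], Q = [[1, 3], [2], [4]].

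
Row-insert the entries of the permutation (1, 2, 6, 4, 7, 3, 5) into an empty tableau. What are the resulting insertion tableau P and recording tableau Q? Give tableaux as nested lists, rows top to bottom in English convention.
P = [[1, 2, 3, 5], [4, 7], [6]], Q = [[1, 2, 3, 5], [4, 7], [6]]

Insert each entry of the permutation into P by Schensted row insertion, recording in Q the position of each new cell.

After inserting 1: P = [[1]].
After inserting 2: P = [[1, 2]].
After inserting 6: P = [[1, 2, 6]].
After inserting 4: P = [[1, 2, 4], [6]].
After inserting 7: P = [[1, 2, 4, 7], [6]].
After inserting 3: P = [[1, 2, 3, 7], [4], [6]].
After inserting 5: P = [[1, 2, 3, 5], [4, 7], [6]].

So P = [[1, 2, 3, 5], [4, 7], [6]], Q = [[1, 2, 3, 5], [4, 7], [6]].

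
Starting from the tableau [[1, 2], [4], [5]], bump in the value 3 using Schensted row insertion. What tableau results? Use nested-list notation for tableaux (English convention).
[[1, 2, 3], [4], [5]]

3 is larger than every entry of row 1, so it is appended to row 1. The new tableau is [[1, 2, 3], [4], [5]].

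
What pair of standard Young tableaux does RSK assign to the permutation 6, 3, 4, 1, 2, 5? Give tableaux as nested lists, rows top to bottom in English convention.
Insert each entry of the permutation into P by Schensted row insertion, recording in Q the position of each new cell.

Insert 6: appended to row 1. P = [[6]], Q = [[1]].
Insert 3: 3 bumps 6 from row 1; 6 starts row 2. P = [[3], [6]], Q = [[1], [2]].
Insert 4: appended to row 1. P = [[3, 4], [6]], Q = [[1, 3], [2]].
Insert 1: 1 bumps 3 from row 1; 3 bumps 6 from row 2; 6 starts row 3. P = [[1, 4], [3], [6]], Q = [[1, 3], [2], [4]].
Insert 2: 2 bumps 4 from row 1; 4 appends to row 2. P = [[1, 2], [3, 4], [6]], Q = [[1, 3], [2, 5], [4]].
Insert 5: appended to row 1. P = [[1, 2, 5], [3, 4], [6]], Q = [[1, 3, 6], [2, 5], [4]].

So P = [[1, 2, 5], [3, 4], [6]], Q = [[1, 3, 6], [2, 5], [4]].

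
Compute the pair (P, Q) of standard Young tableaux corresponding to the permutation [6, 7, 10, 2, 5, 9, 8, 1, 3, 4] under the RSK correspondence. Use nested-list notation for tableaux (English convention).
Insert each entry of the permutation into P by Schensted row insertion, recording in Q the position of each new cell.

Insert 6: appended to row 1. P = [[6]], Q = [[1]].
Insert 7: appended to row 1. P = [[6, 7]], Q = [[1, 2]].
Insert 10: appended to row 1. P = [[6, 7, 10]], Q = [[1, 2, 3]].
Insert 2: 2 bumps 6 from row 1; 6 starts row 2. P = [[2, 7, 10], [6]], Q = [[1, 2, 3], [4]].
Insert 5: 5 bumps 7 from row 1; 7 appends to row 2. P = [[2, 5, 10], [6, 7]], Q = [[1, 2, 3], [4, 5]].
Insert 9: 9 bumps 10 from row 1; 10 appends to row 2. P = [[2, 5, 9], [6, 7, 10]], Q = [[1, 2, 3], [4, 5, 6]].
Insert 8: 8 bumps 9 from row 1; 9 bumps 10 from row 2; 10 starts row 3. P = [[2, 5, 8], [6, 7, 9], [10]], Q = [[1, 2, 3], [4, 5, 6], [7]].
Insert 1: 1 bumps 2 from row 1; 2 bumps 6 from row 2; 6 bumps 10 from row 3; 10 starts row 4. P = [[1, 5, 8], [2, 7, 9], [6], [10]], Q = [[1, 2, 3], [4, 5, 6], [7], [8]].
Insert 3: 3 bumps 5 from row 1; 5 bumps 7 from row 2; 7 appends to row 3. P = [[1, 3, 8], [2, 5, 9], [6, 7], [10]], Q = [[1, 2, 3], [4, 5, 6], [7, 9], [8]].
Insert 4: 4 bumps 8 from row 1; 8 bumps 9 from row 2; 9 appends to row 3. P = [[1, 3, 4], [2, 5, 8], [6, 7, 9], [10]], Q = [[1, 2, 3], [4, 5, 6], [7, 9, 10], [8]].

So P = [[1, 3, 4], [2, 5, 8], [6, 7, 9], [10]], Q = [[1, 2, 3], [4, 5, 6], [7, 9, 10], [8]].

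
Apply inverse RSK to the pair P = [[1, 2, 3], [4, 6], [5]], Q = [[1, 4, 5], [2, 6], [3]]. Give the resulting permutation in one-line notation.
5 4 1 2 6 3

Reverse RSK: for i = n, n-1, ..., 1, locate i in Q, remove the corresponding corner cell from P, and reverse-bump its entry up through P; the value ejected from row 1 is w(i).

So w = 5 4 1 2 6 3.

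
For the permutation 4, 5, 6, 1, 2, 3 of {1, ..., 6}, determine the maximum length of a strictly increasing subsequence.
3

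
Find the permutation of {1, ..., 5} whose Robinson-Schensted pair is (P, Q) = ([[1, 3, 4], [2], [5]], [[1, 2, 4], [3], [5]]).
Reverse the RSK construction: for i from n down to 1, find the cell of Q containing i, remove the entry at that cell from P, and reverse-bump it up through P; the value ejected from row 1 is w(i).

Step i=5: Q has 5 at row 3, column 1; remove 5 from row 3 of P and reverse-bump: 5 enters row 2 and ejects 2; 2 enters row 1 and ejects 1. So w(5) = 1. P is now [[2, 3, 4], [5]].
Step i=4: Q has 4 at row 1, column 3; remove that cell from P, ejecting 4. So w(4) = 4. P is now [[2, 3], [5]].
Step i=3: Q has 3 at row 2, column 1; remove 5 from row 2 of P and reverse-bump: 5 enters row 1 and ejects 3. So w(3) = 3. P is now [[2, 5]].
Step i=2: Q has 2 at row 1, column 2; remove that cell from P, ejecting 5. So w(2) = 5. P is now [[2]].
Step i=1: Q has 1 at row 1, column 1; remove that cell from P, ejecting 2. So w(1) = 2. P is now [].

So w = 2 5 3 4 1.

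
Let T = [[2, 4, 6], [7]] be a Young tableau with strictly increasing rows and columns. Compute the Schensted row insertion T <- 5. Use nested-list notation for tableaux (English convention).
[[2, 4, 5], [6], [7]]

In row 1, 5 replaces 6 (the leftmost entry greater than 5); 6 is bumped to row 2. In row 2, 6 replaces 7 (the leftmost entry greater than 6); 7 is bumped to row 3. 7 starts a new row 3. The new tableau is [[2, 4, 5], [6], [7]].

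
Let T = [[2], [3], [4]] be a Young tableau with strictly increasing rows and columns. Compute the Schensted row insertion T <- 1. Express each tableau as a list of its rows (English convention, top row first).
In row 1, 1 replaces 2 (the leftmost entry greater than 1); 2 is bumped to row 2. In row 2, 2 replaces 3 (the leftmost entry greater than 2); 3 is bumped to row 3. In row 3, 3 replaces 4 (the leftmost entry greater than 3); 4 is bumped to row 4. 4 starts a new row 4. The new tableau is [[1], [2], [3], [4]].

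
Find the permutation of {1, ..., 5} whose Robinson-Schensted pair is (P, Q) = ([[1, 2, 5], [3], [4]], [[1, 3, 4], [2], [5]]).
4 1 3 5 2

Reverse the RSK construction: for i from n down to 1, find the cell of Q containing i, remove the entry at that cell from P, and reverse-bump it up through P; the value ejected from row 1 is w(i).

Step i=5: Q has 5 at row 3, column 1; remove 4 from row 3 of P and reverse-bump: 4 enters row 2 and ejects 3; 3 enters row 1 and ejects 2. So w(5) = 2. P is now [[1, 3, 5], [4]].
Step i=4: Q has 4 at row 1, column 3; remove that cell from P, ejecting 5. So w(4) = 5. P is now [[1, 3], [4]].
Step i=3: Q has 3 at row 1, column 2; remove that cell from P, ejecting 3. So w(3) = 3. P is now [[1], [4]].
Step i=2: Q has 2 at row 2, column 1; remove 4 from row 2 of P and reverse-bump: 4 enters row 1 and ejects 1. So w(2) = 1. P is now [[4]].
Step i=1: Q has 1 at row 1, column 1; remove that cell from P, ejecting 4. So w(1) = 4. P is now [].

So w = 4 1 3 5 2.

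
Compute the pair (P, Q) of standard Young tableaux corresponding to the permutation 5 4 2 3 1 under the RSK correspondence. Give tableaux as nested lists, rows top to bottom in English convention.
Insert each entry of the permutation into P by Schensted row insertion, recording in Q the position of each new cell.

Insert 5: appended to row 1. P = [[5]].
Insert 4: 4 bumps 5 from row 1; 5 starts row 2. P = [[4], [5]].
Insert 2: 2 bumps 4 from row 1; 4 bumps 5 from row 2; 5 starts row 3. P = [[2], [4], [5]].
Insert 3: appended to row 1. P = [[2, 3], [4], [5]].
Insert 1: 1 bumps 2 from row 1; 2 bumps 4 from row 2; 4 bumps 5 from row 3; 5 starts row 4. P = [[1, 3], [2], [4], [5]].

So P = [[1, 3], [2], [4], [5]], Q = [[1, 4], [2], [3], [5]].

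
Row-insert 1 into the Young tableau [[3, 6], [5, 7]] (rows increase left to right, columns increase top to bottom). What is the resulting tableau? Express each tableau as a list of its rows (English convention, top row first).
[[1, 6], [3, 7], [5]]

In row 1, 1 replaces 3 (the leftmost entry greater than 1); 3 is bumped to row 2. In row 2, 3 replaces 5 (the leftmost entry greater than 3); 5 is bumped to row 3. 5 starts a new row 3. The new tableau is [[1, 6], [3, 7], [5]].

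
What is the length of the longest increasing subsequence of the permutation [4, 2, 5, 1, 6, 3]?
3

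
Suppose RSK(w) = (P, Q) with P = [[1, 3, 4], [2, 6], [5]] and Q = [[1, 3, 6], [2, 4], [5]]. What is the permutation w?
5 2 6 3 1 4

Reverse the RSK construction: for i from n down to 1, find the cell of Q containing i, remove the entry at that cell from P, and reverse-bump it up through P; the value ejected from row 1 is w(i).

Step i=6: Q has 6 at row 1, column 3; remove that cell from P, ejecting 4. So w(6) = 4. P is now [[1, 3], [2, 6], [5]].
Step i=5: Q has 5 at row 3, column 1; remove 5 from row 3 of P and reverse-bump: 5 enters row 2 and ejects 2; 2 enters row 1 and ejects 1. So w(5) = 1. P is now [[2, 3], [5, 6]].
Step i=4: Q has 4 at row 2, column 2; remove 6 from row 2 of P and reverse-bump: 6 enters row 1 and ejects 3. So w(4) = 3. P is now [[2, 6], [5]].
Step i=3: Q has 3 at row 1, column 2; remove that cell from P, ejecting 6. So w(3) = 6. P is now [[2], [5]].
Step i=2: Q has 2 at row 2, column 1; remove 5 from row 2 of P and reverse-bump: 5 enters row 1 and ejects 2. So w(2) = 2. P is now [[5]].
Step i=1: Q has 1 at row 1, column 1; remove that cell from P, ejecting 5. So w(1) = 5. P is now [].

So w = 5 2 6 3 1 4.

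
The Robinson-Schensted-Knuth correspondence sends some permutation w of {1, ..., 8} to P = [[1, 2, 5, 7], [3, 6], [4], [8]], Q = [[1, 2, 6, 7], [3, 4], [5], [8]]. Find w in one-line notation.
Reverse the RSK construction: for i from n down to 1, find the cell of Q containing i, remove the entry at that cell from P, and reverse-bump it up through P; the value ejected from row 1 is w(i).

Step i=8: Q has 8 at row 4, column 1; remove 8 from row 4 of P and reverse-bump: 8 enters row 3 and ejects 4; 4 enters row 2 and ejects 3; 3 enters row 1 and ejects 2. So w(8) = 2. P is now [[1, 3, 5, 7], [4, 6], [8]].
Step i=7: Q has 7 at row 1, column 4; remove that cell from P, ejecting 7. So w(7) = 7. P is now [[1, 3, 5], [4, 6], [8]].
Step i=6: Q has 6 at row 1, column 3; remove that cell from P, ejecting 5. So w(6) = 5. P is now [[1, 3], [4, 6], [8]].
Step i=5: Q has 5 at row 3, column 1; remove 8 from row 3 of P and reverse-bump: 8 enters row 2 and ejects 6; 6 enters row 1 and ejects 3. So w(5) = 3. P is now [[1, 6], [4, 8]].
Step i=4: Q has 4 at row 2, column 2; remove 8 from row 2 of P and reverse-bump: 8 enters row 1 and ejects 6. So w(4) = 6. P is now [[1, 8], [4]].
Step i=3: Q has 3 at row 2, column 1; remove 4 from row 2 of P and reverse-bump: 4 enters row 1 and ejects 1. So w(3) = 1. P is now [[4, 8]].
Step i=2: Q has 2 at row 1, column 2; remove that cell from P, ejecting 8. So w(2) = 8. P is now [[4]].
Step i=1: Q has 1 at row 1, column 1; remove that cell from P, ejecting 4. So w(1) = 4. P is now [].

So w = 4 8 1 6 3 5 7 2.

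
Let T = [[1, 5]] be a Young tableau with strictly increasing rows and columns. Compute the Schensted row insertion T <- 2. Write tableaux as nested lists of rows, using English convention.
[[1, 2], [5]]

In row 1, 2 replaces 5 (the leftmost entry greater than 2); 5 is bumped to row 2. 5 starts a new row 2. The new tableau is [[1, 2], [5]].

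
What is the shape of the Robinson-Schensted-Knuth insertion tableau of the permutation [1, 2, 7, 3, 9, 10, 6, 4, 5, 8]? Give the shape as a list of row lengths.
Row-insert each entry into an empty tableau.

After inserting 1: P = [[1]].
After inserting 2: P = [[1, 2]].
After inserting 7: P = [[1, 2, 7]].
After inserting 3: P = [[1, 2, 3], [7]].
After inserting 9: P = [[1, 2, 3, 9], [7]].
After inserting 10: P = [[1, 2, 3, 9, 10], [7]].
After inserting 6: P = [[1, 2, 3, 6, 10], [7, 9]].
After inserting 4: P = [[1, 2, 3, 4, 10], [6, 9], [7]].
After inserting 5: P = [[1, 2, 3, 4, 5], [6, 9, 10], [7]].
After inserting 8: P = [[1, 2, 3, 4, 5, 8], [6, 9, 10], [7]].

The final insertion tableau P = [[1, 2, 3, 4, 5, 8], [6, 9, 10], [7]] has shape [6, 3, 1].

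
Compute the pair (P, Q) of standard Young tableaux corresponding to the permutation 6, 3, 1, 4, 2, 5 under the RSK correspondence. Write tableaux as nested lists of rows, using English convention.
P = [[1, 2, 5], [3, 4], [6]], Q = [[1, 4, 6], [2, 5], [3]]

Insert each entry of the permutation into P by Schensted row insertion, recording in Q the position of each new cell.

Insert 6: appended to row 1. P = [[6]].
Insert 3: 3 bumps 6 from row 1; 6 starts row 2. P = [[3], [6]].
Insert 1: 1 bumps 3 from row 1; 3 bumps 6 from row 2; 6 starts row 3. P = [[1], [3], [6]].
Insert 4: appended to row 1. P = [[1, 4], [3], [6]].
Insert 2: 2 bumps 4 from row 1; 4 appends to row 2. P = [[1, 2], [3, 4], [6]].
Insert 5: appended to row 1. P = [[1, 2, 5], [3, 4], [6]].

So P = [[1, 2, 5], [3, 4], [6]], Q = [[1, 4, 6], [2, 5], [3]].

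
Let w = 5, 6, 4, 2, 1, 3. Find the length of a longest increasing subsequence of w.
2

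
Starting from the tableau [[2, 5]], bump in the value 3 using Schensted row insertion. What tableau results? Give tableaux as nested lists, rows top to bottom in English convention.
[[2, 3], [5]]

In row 1, 3 replaces 5 (the leftmost entry greater than 3); 5 is bumped to row 2. 5 starts a new row 2. The new tableau is [[2, 3], [5]].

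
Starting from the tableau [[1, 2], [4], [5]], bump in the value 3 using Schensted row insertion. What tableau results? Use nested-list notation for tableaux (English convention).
3 is larger than every entry of row 1, so it is appended to row 1. The new tableau is [[1, 2, 3], [4], [5]].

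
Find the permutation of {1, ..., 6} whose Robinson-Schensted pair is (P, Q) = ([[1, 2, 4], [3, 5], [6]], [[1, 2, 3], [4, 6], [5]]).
1 3 6 5 2 4

Reverse the RSK construction: for i from n down to 1, find the cell of Q containing i, remove the entry at that cell from P, and reverse-bump it up through P; the value ejected from row 1 is w(i).

Step i=6: Q has 6 at row 2, column 2; remove 5 from row 2 of P and reverse-bump: 5 enters row 1 and ejects 4. So w(6) = 4. P is now [[1, 2, 5], [3], [6]].
Step i=5: Q has 5 at row 3, column 1; remove 6 from row 3 of P and reverse-bump: 6 enters row 2 and ejects 3; 3 enters row 1 and ejects 2. So w(5) = 2. P is now [[1, 3, 5], [6]].
Step i=4: Q has 4 at row 2, column 1; remove 6 from row 2 of P and reverse-bump: 6 enters row 1 and ejects 5. So w(4) = 5. P is now [[1, 3, 6]].
Step i=3: Q has 3 at row 1, column 3; remove that cell from P, ejecting 6. So w(3) = 6. P is now [[1, 3]].
Step i=2: Q has 2 at row 1, column 2; remove that cell from P, ejecting 3. So w(2) = 3. P is now [[1]].
Step i=1: Q has 1 at row 1, column 1; remove that cell from P, ejecting 1. So w(1) = 1. P is now [].

So w = 1 3 6 5 2 4.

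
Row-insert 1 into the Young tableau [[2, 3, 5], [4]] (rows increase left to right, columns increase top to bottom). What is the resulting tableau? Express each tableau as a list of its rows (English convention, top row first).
[[1, 3, 5], [2], [4]]

In row 1, 1 replaces 2 (the leftmost entry greater than 1); 2 is bumped to row 2. In row 2, 2 replaces 4 (the leftmost entry greater than 2); 4 is bumped to row 3. 4 starts a new row 3. The new tableau is [[1, 3, 5], [2], [4]].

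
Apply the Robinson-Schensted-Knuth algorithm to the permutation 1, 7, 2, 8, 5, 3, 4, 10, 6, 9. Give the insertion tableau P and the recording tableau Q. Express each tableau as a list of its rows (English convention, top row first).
Insert each entry of the permutation into P by Schensted row insertion, recording in Q the position of each new cell.

After inserting 1: P = [[1]].
After inserting 7: P = [[1, 7]].
After inserting 2: P = [[1, 2], [7]].
After inserting 8: P = [[1, 2, 8], [7]].
After inserting 5: P = [[1, 2, 5], [7, 8]].
After inserting 3: P = [[1, 2, 3], [5, 8], [7]].
After inserting 4: P = [[1, 2, 3, 4], [5, 8], [7]].
After inserting 10: P = [[1, 2, 3, 4, 10], [5, 8], [7]].
After inserting 6: P = [[1, 2, 3, 4, 6], [5, 8, 10], [7]].
After inserting 9: P = [[1, 2, 3, 4, 6, 9], [5, 8, 10], [7]].

So P = [[1, 2, 3, 4, 6, 9], [5, 8, 10], [7]], Q = [[1, 2, 4, 7, 8, 10], [3, 5, 9], [6]].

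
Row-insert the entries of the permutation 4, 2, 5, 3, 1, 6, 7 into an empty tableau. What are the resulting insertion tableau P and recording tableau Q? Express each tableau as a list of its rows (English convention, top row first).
Insert each entry of the permutation into P by Schensted row insertion, recording in Q the position of each new cell.

Insert 4: appended to row 1. P = [[4]].
Insert 2: 2 bumps 4 from row 1; 4 starts row 2. P = [[2], [4]].
Insert 5: appended to row 1. P = [[2, 5], [4]].
Insert 3: 3 bumps 5 from row 1; 5 appends to row 2. P = [[2, 3], [4, 5]].
Insert 1: 1 bumps 2 from row 1; 2 bumps 4 from row 2; 4 starts row 3. P = [[1, 3], [2, 5], [4]].
Insert 6: appended to row 1. P = [[1, 3, 6], [2, 5], [4]].
Insert 7: appended to row 1. P = [[1, 3, 6, 7], [2, 5], [4]].

So P = [[1, 3, 6, 7], [2, 5], [4]], Q = [[1, 3, 6, 7], [2, 4], [5]].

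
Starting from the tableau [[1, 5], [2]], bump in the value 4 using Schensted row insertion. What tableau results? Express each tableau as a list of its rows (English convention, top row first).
[[1, 4], [2, 5]]

In row 1, 4 replaces 5 (the leftmost entry greater than 4); 5 is bumped to row 2. 5 is appended to row 2. The new tableau is [[1, 4], [2, 5]].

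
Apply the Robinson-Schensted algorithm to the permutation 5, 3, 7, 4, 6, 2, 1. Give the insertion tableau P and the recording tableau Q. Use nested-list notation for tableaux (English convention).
P = [[1, 4, 6], [2, 7], [3], [5]], Q = [[1, 3, 5], [2, 4], [6], [7]]

Insert each entry of the permutation into P by Schensted row insertion, recording in Q the position of each new cell.

Insert 5: appended to row 1. P = [[5]], Q = [[1]].
Insert 3: 3 bumps 5 from row 1; 5 starts row 2. P = [[3], [5]], Q = [[1], [2]].
Insert 7: appended to row 1. P = [[3, 7], [5]], Q = [[1, 3], [2]].
Insert 4: 4 bumps 7 from row 1; 7 appends to row 2. P = [[3, 4], [5, 7]], Q = [[1, 3], [2, 4]].
Insert 6: appended to row 1. P = [[3, 4, 6], [5, 7]], Q = [[1, 3, 5], [2, 4]].
Insert 2: 2 bumps 3 from row 1; 3 bumps 5 from row 2; 5 starts row 3. P = [[2, 4, 6], [3, 7], [5]], Q = [[1, 3, 5], [2, 4], [6]].
Insert 1: 1 bumps 2 from row 1; 2 bumps 3 from row 2; 3 bumps 5 from row 3; 5 starts row 4. P = [[1, 4, 6], [2, 7], [3], [5]], Q = [[1, 3, 5], [2, 4], [6], [7]].

So P = [[1, 4, 6], [2, 7], [3], [5]], Q = [[1, 3, 5], [2, 4], [6], [7]].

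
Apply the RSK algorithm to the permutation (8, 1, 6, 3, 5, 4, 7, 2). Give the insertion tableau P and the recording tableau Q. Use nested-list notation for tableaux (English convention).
P = [[1, 2, 4, 7], [3], [5], [6], [8]], Q = [[1, 3, 5, 7], [2], [4], [6], [8]]

Insert each entry of the permutation into P by Schensted row insertion, recording in Q the position of each new cell.

Insert 8: appended to row 1. P = [[8]], Q = [[1]].
Insert 1: 1 bumps 8 from row 1; 8 starts row 2. P = [[1], [8]], Q = [[1], [2]].
Insert 6: appended to row 1. P = [[1, 6], [8]], Q = [[1, 3], [2]].
Insert 3: 3 bumps 6 from row 1; 6 bumps 8 from row 2; 8 starts row 3. P = [[1, 3], [6], [8]], Q = [[1, 3], [2], [4]].
Insert 5: appended to row 1. P = [[1, 3, 5], [6], [8]], Q = [[1, 3, 5], [2], [4]].
Insert 4: 4 bumps 5 from row 1; 5 bumps 6 from row 2; 6 bumps 8 from row 3; 8 starts row 4. P = [[1, 3, 4], [5], [6], [8]], Q = [[1, 3, 5], [2], [4], [6]].
Insert 7: appended to row 1. P = [[1, 3, 4, 7], [5], [6], [8]], Q = [[1, 3, 5, 7], [2], [4], [6]].
Insert 2: 2 bumps 3 from row 1; 3 bumps 5 from row 2; 5 bumps 6 from row 3; 6 bumps 8 from row 4; 8 starts row 5. P = [[1, 2, 4, 7], [3], [5], [6], [8]], Q = [[1, 3, 5, 7], [2], [4], [6], [8]].

So P = [[1, 2, 4, 7], [3], [5], [6], [8]], Q = [[1, 3, 5, 7], [2], [4], [6], [8]].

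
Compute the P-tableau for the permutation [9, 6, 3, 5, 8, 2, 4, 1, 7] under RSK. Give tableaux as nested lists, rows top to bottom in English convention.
P = [[1, 4, 7], [2, 5, 8], [3], [6], [9]]

Insert 9: appended to row 1. P = [[9]].
Insert 6: 6 bumps 9 from row 1; 9 starts row 2. P = [[6], [9]].
Insert 3: 3 bumps 6 from row 1; 6 bumps 9 from row 2; 9 starts row 3. P = [[3], [6], [9]].
Insert 5: appended to row 1. P = [[3, 5], [6], [9]].
Insert 8: appended to row 1. P = [[3, 5, 8], [6], [9]].
Insert 2: 2 bumps 3 from row 1; 3 bumps 6 from row 2; 6 bumps 9 from row 3; 9 starts row 4. P = [[2, 5, 8], [3], [6], [9]].
Insert 4: 4 bumps 5 from row 1; 5 appends to row 2. P = [[2, 4, 8], [3, 5], [6], [9]].
Insert 1: 1 bumps 2 from row 1; 2 bumps 3 from row 2; 3 bumps 6 from row 3; 6 bumps 9 from row 4; 9 starts row 5. P = [[1, 4, 8], [2, 5], [3], [6], [9]].
Insert 7: 7 bumps 8 from row 1; 8 appends to row 2. P = [[1, 4, 7], [2, 5, 8], [3], [6], [9]].

So P = [[1, 4, 7], [2, 5, 8], [3], [6], [9]].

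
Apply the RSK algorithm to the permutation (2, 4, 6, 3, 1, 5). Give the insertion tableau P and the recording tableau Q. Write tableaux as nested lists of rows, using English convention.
Insert each entry of the permutation into P by Schensted row insertion, recording in Q the position of each new cell.

Insert 2: appended to row 1. P = [[2]], Q = [[1]].
Insert 4: appended to row 1. P = [[2, 4]], Q = [[1, 2]].
Insert 6: appended to row 1. P = [[2, 4, 6]], Q = [[1, 2, 3]].
Insert 3: 3 bumps 4 from row 1; 4 starts row 2. P = [[2, 3, 6], [4]], Q = [[1, 2, 3], [4]].
Insert 1: 1 bumps 2 from row 1; 2 bumps 4 from row 2; 4 starts row 3. P = [[1, 3, 6], [2], [4]], Q = [[1, 2, 3], [4], [5]].
Insert 5: 5 bumps 6 from row 1; 6 appends to row 2. P = [[1, 3, 5], [2, 6], [4]], Q = [[1, 2, 3], [4, 6], [5]].

So P = [[1, 3, 5], [2, 6], [4]], Q = [[1, 2, 3], [4, 6], [5]].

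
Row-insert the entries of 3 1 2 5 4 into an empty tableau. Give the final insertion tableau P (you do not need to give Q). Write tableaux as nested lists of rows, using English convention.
Insert 3: appended to row 1. P = [[3]].
Insert 1: 1 bumps 3 from row 1; 3 starts row 2. P = [[1], [3]].
Insert 2: appended to row 1. P = [[1, 2], [3]].
Insert 5: appended to row 1. P = [[1, 2, 5], [3]].
Insert 4: 4 bumps 5 from row 1; 5 appends to row 2. P = [[1, 2, 4], [3, 5]].

So P = [[1, 2, 4], [3, 5]].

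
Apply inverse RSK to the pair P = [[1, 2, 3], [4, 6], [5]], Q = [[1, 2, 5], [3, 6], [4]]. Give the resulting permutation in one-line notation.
1 5 4 2 6 3

Reverse RSK: for i = n, n-1, ..., 1, locate i in Q, remove the corresponding corner cell from P, and reverse-bump its entry up through P; the value ejected from row 1 is w(i).

So w = 1 5 4 2 6 3.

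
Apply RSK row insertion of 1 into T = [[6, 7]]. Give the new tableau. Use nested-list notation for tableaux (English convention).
[[1, 7], [6]]

In row 1, 1 replaces 6 (the leftmost entry greater than 1); 6 is bumped to row 2. 6 starts a new row 2. The new tableau is [[1, 7], [6]].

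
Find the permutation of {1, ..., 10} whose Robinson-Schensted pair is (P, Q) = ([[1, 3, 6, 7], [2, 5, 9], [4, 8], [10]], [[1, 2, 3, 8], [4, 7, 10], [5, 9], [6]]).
Reverse RSK: for i = n, n-1, ..., 1, locate i in Q, remove the corresponding corner cell from P, and reverse-bump its entry up through P; the value ejected from row 1 is w(i).

So w = 4 5 10 8 2 1 6 9 3 7.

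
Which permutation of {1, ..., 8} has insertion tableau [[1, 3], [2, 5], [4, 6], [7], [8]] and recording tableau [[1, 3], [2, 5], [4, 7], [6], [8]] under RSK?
8 4 7 2 6 1 5 3

Reverse the RSK construction: for i from n down to 1, find the cell of Q containing i, remove the entry at that cell from P, and reverse-bump it up through P; the value ejected from row 1 is w(i).

Step i=8: Q has 8 at row 5, column 1; remove 8 from row 5 of P and reverse-bump: 8 enters row 4 and ejects 7; 7 enters row 3 and ejects 6; 6 enters row 2 and ejects 5; 5 enters row 1 and ejects 3. So w(8) = 3. P is now [[1, 5], [2, 6], [4, 7], [8]].
Step i=7: Q has 7 at row 3, column 2; remove 7 from row 3 of P and reverse-bump: 7 enters row 2 and ejects 6; 6 enters row 1 and ejects 5. So w(7) = 5. P is now [[1, 6], [2, 7], [4], [8]].
Step i=6: Q has 6 at row 4, column 1; remove 8 from row 4 of P and reverse-bump: 8 enters row 3 and ejects 4; 4 enters row 2 and ejects 2; 2 enters row 1 and ejects 1. So w(6) = 1. P is now [[2, 6], [4, 7], [8]].
Step i=5: Q has 5 at row 2, column 2; remove 7 from row 2 of P and reverse-bump: 7 enters row 1 and ejects 6. So w(5) = 6. P is now [[2, 7], [4], [8]].
Step i=4: Q has 4 at row 3, column 1; remove 8 from row 3 of P and reverse-bump: 8 enters row 2 and ejects 4; 4 enters row 1 and ejects 2. So w(4) = 2. P is now [[4, 7], [8]].
Step i=3: Q has 3 at row 1, column 2; remove that cell from P, ejecting 7. So w(3) = 7. P is now [[4], [8]].
Step i=2: Q has 2 at row 2, column 1; remove 8 from row 2 of P and reverse-bump: 8 enters row 1 and ejects 4. So w(2) = 4. P is now [[8]].
Step i=1: Q has 1 at row 1, column 1; remove that cell from P, ejecting 8. So w(1) = 8. P is now [].

So w = 8 4 7 2 6 1 5 3.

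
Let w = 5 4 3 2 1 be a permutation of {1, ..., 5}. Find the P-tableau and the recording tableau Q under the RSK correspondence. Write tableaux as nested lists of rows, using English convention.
P = [[1], [2], [3], [4], [5]], Q = [[1], [2], [3], [4], [5]]

Insert each entry of the permutation into P by Schensted row insertion, recording in Q the position of each new cell.

Insert 5: appended to row 1. P = [[5]].
Insert 4: 4 bumps 5 from row 1; 5 starts row 2. P = [[4], [5]].
Insert 3: 3 bumps 4 from row 1; 4 bumps 5 from row 2; 5 starts row 3. P = [[3], [4], [5]].
Insert 2: 2 bumps 3 from row 1; 3 bumps 4 from row 2; 4 bumps 5 from row 3; 5 starts row 4. P = [[2], [3], [4], [5]].
Insert 1: 1 bumps 2 from row 1; 2 bumps 3 from row 2; 3 bumps 4 from row 3; 4 bumps 5 from row 4; 5 starts row 5. P = [[1], [2], [3], [4], [5]].

So P = [[1], [2], [3], [4], [5]], Q = [[1], [2], [3], [4], [5]].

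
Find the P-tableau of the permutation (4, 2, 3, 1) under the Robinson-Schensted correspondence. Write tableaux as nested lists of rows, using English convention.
Insert 4: appended to row 1. P = [[4]].
Insert 2: 2 bumps 4 from row 1; 4 starts row 2. P = [[2], [4]].
Insert 3: appended to row 1. P = [[2, 3], [4]].
Insert 1: 1 bumps 2 from row 1; 2 bumps 4 from row 2; 4 starts row 3. P = [[1, 3], [2], [4]].

So P = [[1, 3], [2], [4]].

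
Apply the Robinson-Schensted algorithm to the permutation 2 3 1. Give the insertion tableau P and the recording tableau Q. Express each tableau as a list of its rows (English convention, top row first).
Insert each entry of the permutation into P by Schensted row insertion, recording in Q the position of each new cell.

Insert 2: appended to row 1. P = [[2]], Q = [[1]].
Insert 3: appended to row 1. P = [[2, 3]], Q = [[1, 2]].
Insert 1: 1 bumps 2 from row 1; 2 starts row 2. P = [[1, 3], [2]], Q = [[1, 2], [3]].

So P = [[1, 3], [2]], Q = [[1, 2], [3]].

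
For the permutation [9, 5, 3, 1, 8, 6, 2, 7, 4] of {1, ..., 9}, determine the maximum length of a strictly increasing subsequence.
3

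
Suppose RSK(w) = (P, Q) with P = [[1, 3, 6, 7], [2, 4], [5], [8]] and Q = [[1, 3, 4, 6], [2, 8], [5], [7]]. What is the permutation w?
8 2 5 6 4 7 1 3

Reverse RSK: for i = n, n-1, ..., 1, locate i in Q, remove the corresponding corner cell from P, and reverse-bump its entry up through P; the value ejected from row 1 is w(i).

So w = 8 2 5 6 4 7 1 3.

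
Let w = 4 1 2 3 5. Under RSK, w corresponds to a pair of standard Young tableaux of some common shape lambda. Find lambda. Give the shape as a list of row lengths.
[4, 1]

Row-insert each entry into an empty tableau.

After inserting 4: P = [[4]].
After inserting 1: P = [[1], [4]].
After inserting 2: P = [[1, 2], [4]].
After inserting 3: P = [[1, 2, 3], [4]].
After inserting 5: P = [[1, 2, 3, 5], [4]].

The final insertion tableau P = [[1, 2, 3, 5], [4]] has shape [4, 1].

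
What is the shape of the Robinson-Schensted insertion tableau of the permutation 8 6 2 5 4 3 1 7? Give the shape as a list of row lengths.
Row-insert each entry into an empty tableau.

After inserting 8: P = [[8]].
After inserting 6: P = [[6], [8]].
After inserting 2: P = [[2], [6], [8]].
After inserting 5: P = [[2, 5], [6], [8]].
After inserting 4: P = [[2, 4], [5], [6], [8]].
After inserting 3: P = [[2, 3], [4], [5], [6], [8]].
After inserting 1: P = [[1, 3], [2], [4], [5], [6], [8]].
After inserting 7: P = [[1, 3, 7], [2], [4], [5], [6], [8]].

The final insertion tableau P = [[1, 3, 7], [2], [4], [5], [6], [8]] has shape [3, 1, 1, 1, 1, 1].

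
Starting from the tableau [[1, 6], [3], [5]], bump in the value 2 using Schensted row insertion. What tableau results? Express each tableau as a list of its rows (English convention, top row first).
[[1, 2], [3, 6], [5]]

In row 1, 2 replaces 6 (the leftmost entry greater than 2); 6 is bumped to row 2. 6 is appended to row 2. The new tableau is [[1, 2], [3, 6], [5]].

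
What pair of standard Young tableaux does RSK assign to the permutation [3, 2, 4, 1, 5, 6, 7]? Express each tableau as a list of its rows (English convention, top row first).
P = [[1, 4, 5, 6, 7], [2], [3]], Q = [[1, 3, 5, 6, 7], [2], [4]]

Insert each entry of the permutation into P by Schensted row insertion, recording in Q the position of each new cell.

After inserting 3: P = [[3]].
After inserting 2: P = [[2], [3]].
After inserting 4: P = [[2, 4], [3]].
After inserting 1: P = [[1, 4], [2], [3]].
After inserting 5: P = [[1, 4, 5], [2], [3]].
After inserting 6: P = [[1, 4, 5, 6], [2], [3]].
After inserting 7: P = [[1, 4, 5, 6, 7], [2], [3]].

So P = [[1, 4, 5, 6, 7], [2], [3]], Q = [[1, 3, 5, 6, 7], [2], [4]].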